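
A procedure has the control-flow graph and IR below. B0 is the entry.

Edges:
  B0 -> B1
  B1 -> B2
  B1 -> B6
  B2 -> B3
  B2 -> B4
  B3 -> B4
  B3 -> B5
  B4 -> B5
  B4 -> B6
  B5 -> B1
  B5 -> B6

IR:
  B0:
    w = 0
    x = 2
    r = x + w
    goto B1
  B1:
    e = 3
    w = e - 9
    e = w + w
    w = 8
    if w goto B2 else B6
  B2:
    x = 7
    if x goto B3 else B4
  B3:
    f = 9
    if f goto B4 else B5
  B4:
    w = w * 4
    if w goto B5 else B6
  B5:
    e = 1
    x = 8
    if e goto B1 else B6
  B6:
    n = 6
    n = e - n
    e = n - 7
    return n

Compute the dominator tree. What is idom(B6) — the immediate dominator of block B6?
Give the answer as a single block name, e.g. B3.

idom tree: B1←B0 B2←B1 B3←B2 B4←B2 B5←B2 B6←B1
Dom at joins:
  B1: preds {B0,B5}: {B0} ∩ {B0,B1,B2,B5} = {B0}; idom=B0
  B4: preds {B2,B3}: {B0,B1,B2} ∩ {B0,B1,B2,B3} = {B0,B1,B2}; idom=B2
  B5: preds {B3,B4}: {B0,B1,B2,B3} ∩ {B0,B1,B2,B4} = {B0,B1,B2}; idom=B2
  B6: preds {B1,B4,B5}: {B0,B1} ∩ {B0,B1,B2,B4} ∩ {B0,B1,B2,B5} = {B0,B1}; idom=B1

idom(B6) = B1

Answer: B1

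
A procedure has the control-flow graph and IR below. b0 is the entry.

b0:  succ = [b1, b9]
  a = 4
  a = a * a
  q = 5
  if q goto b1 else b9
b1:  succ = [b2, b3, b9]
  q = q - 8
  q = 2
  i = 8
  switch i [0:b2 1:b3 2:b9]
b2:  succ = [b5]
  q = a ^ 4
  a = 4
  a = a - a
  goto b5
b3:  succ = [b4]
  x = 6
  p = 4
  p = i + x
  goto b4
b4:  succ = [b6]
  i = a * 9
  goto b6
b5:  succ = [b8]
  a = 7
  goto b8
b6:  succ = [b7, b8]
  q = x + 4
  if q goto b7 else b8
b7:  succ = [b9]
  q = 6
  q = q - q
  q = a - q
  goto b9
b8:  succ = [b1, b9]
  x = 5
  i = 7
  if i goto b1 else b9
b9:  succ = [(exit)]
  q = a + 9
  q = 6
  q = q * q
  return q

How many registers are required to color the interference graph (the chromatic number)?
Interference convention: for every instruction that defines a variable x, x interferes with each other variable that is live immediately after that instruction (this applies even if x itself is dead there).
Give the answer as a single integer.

def/use:
  b0: {a,q} / ∅
  b1: {i,q} / {q}
  b2: {a,q} / {a}
  b3: {p,x} / {i}
  b4: {i} / {a}
  b5: {a} / ∅
  b6: {q} / {x}
  b7: {q} / {a}
  b8: {i,x} / ∅
  b9: {q} / {a}

Liveness:
  live b0: ∅→{a,q}
  live b1: {a,q}→{a,i}
  live b2: {a}→{q}
  live b3: {a,i}→{a,x}
  live b4: {a,x}→{a,x}
  live b5: {q}→{a,q}
  live b6: {a,x}→{a,q}
  live b7: {a}→{a}
  live b8: {a,q}→{a,q}
  live b9: {a}→∅

Interfere edges:
  a — {i,p,q,x}
  i — {a,p,q,x}
  p — {a,i,x}
  q — {a,i,x}
  x — {a,i,p,q}

Registers:
  {a,i,p,x} pairwise interfere (4-clique) ⇒ χ ≥ 4
  assign a→r0 i→r1 p→r3 q→r3 x→r2 — no edge inside a register ⇒ χ ≤ 4
  χ = 4

Answer: 4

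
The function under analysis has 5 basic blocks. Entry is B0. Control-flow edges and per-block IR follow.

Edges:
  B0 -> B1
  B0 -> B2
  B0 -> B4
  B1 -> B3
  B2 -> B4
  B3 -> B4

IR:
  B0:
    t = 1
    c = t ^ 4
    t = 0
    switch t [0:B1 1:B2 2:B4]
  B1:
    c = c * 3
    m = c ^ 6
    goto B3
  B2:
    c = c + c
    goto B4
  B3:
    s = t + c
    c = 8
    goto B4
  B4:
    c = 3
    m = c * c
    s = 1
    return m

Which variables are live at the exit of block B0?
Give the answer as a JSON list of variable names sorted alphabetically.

Answer: ["c", "t"]

Analysis:
Block summaries:
  B0: def={c,t} ue=∅
  B1: def={c,m} ue={c}
  B2: def={c} ue={c}
  B3: def={c,s} ue={c,t}
  B4: def={c,m,s} ue=∅

Live sets:
  B0 li=∅ lo={c,t}
  B1 li={c,t} lo={c,t}
  B2 li={c} lo=∅
  B3 li={c,t} lo=∅
  B4 li=∅ lo=∅

live-out(B0) = ["c", "t"]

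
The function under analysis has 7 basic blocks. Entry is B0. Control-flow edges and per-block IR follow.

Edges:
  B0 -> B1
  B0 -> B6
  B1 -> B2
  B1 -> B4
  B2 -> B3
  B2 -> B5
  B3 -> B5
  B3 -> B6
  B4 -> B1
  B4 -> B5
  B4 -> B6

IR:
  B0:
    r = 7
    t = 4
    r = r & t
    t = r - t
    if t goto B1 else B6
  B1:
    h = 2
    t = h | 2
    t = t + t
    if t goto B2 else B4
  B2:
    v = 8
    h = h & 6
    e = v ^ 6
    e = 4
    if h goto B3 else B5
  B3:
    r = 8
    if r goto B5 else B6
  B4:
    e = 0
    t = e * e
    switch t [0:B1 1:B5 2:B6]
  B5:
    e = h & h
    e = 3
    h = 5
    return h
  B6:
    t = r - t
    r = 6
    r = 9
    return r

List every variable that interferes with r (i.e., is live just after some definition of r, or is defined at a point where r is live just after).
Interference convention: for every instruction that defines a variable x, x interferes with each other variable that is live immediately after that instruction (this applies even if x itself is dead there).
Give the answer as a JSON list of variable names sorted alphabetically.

def/use:
  B0 def {r,t} use ∅
  B1 def {h,t} use ∅
  B2 def {e,h,v} use {h}
  B3 def {r} use ∅
  B4 def {e,t} use ∅
  B5 def {e,h} use {h}
  B6 def {r,t} use {r,t}

Liveness:
  B0: in=∅ out={r,t}
  B1: in={r} out={h,r,t}
  B2: in={h,t} out={h,t}
  B3: in={h,t} out={h,r,t}
  B4: in={h,r} out={h,r,t}
  B5: in={h} out=∅
  B6: in={r,t} out=∅

Interfere edges:
  e: {h,r,t}
  h: {e,r,t,v}
  r: {e,h,t}
  t: {e,h,r,v}
  v: {h,t}

N(r) = ["e", "h", "t"]

Answer: ["e", "h", "t"]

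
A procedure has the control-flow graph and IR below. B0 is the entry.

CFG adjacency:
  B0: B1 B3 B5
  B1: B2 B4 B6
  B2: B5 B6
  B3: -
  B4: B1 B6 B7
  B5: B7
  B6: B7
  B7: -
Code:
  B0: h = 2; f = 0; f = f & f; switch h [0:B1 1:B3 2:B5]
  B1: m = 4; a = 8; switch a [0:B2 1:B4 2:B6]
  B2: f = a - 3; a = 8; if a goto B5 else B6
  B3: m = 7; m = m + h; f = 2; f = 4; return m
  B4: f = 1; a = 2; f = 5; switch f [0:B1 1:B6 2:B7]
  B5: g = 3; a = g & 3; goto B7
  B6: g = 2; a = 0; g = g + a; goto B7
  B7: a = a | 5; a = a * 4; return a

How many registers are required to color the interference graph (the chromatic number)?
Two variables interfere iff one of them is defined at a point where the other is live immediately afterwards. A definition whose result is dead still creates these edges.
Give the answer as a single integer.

Answer: 3

Derivation:
def/use:
  B0: {f,h} / ∅
  B1: {a,m} / ∅
  B2: {a,f} / {a}
  B3: {f,m} / {h}
  B4: {a,f} / ∅
  B5: {a,g} / ∅
  B6: {a,g} / ∅
  B7: {a} / {a}

Backward fixpoint:
  B0: in=∅ out={h}
  B1: in=∅ out={a}
  B2: in={a} out=∅
  B3: in={h} out=∅
  B4: in=∅ out={a}
  B5: in=∅ out={a}
  B6: in=∅ out={a}
  B7: in={a} out=∅

Interference:
  a: {f,g}
  f: {a,h,m}
  g: {a}
  h: {f,m}
  m: {f,h}

Colouring:
  {f,h,m} pairwise interfere (3-clique) ⇒ χ ≥ 3
  3-colouring: R0={f,g}  R1={a,h}  R2={m}
  χ = 3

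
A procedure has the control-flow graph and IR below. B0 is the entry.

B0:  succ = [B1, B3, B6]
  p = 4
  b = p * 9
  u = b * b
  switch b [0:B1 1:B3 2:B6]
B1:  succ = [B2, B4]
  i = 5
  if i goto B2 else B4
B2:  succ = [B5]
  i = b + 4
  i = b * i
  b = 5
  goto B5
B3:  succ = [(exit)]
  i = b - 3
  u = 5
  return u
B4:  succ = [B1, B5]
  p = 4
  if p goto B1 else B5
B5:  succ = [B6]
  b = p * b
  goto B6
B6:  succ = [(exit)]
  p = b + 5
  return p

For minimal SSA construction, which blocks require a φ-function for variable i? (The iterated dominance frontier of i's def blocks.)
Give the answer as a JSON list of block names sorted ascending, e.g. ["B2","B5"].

idom tree: B1←B0 B2←B1 B3←B0 B4←B1 B5←B1 B6←B0
Dom∩ at merges:
  B1: preds {B0,B4}: {B0} ∩ {B0,B1,B4} = {B0}; idom=B0
  B5: preds {B2,B4}: {B0,B1,B2} ∩ {B0,B1,B4} = {B0,B1}; idom=B1
  B6: preds {B0,B5}: {B0} ∩ {B0,B1,B5} = {B0}; idom=B0

DF walk-up:
  B1←B0: walk · to B0
  B1←B4: walk B4→B1 to B0
  B5←B2: walk B2 to B1
  B5←B4: walk B4 to B1
  B6←B0: walk · to B0
  B6←B5: walk B5→B1 to B0
  B0 → ∅
  B1 → {B1,B6}
  B2 → {B5}
  B3 → ∅
  B4 → {B1,B5}
  B5 → {B6}
  B6 → ∅

φ for i: defs {B1,B2,B3}
  DF⁺ = {B1,B5,B6}

Answer: ["B1", "B5", "B6"]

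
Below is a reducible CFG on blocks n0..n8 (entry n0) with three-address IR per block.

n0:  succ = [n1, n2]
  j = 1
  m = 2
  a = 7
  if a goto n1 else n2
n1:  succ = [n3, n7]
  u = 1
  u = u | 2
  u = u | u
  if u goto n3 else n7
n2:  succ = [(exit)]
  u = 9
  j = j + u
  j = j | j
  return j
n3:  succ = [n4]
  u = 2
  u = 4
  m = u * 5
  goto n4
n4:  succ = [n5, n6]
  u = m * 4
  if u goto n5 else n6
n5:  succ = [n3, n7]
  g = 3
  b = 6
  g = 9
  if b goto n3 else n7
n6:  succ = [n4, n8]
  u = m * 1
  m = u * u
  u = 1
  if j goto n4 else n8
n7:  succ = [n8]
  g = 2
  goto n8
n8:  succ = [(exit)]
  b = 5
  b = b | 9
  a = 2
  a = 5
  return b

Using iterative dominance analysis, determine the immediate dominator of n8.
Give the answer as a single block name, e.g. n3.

Answer: n1

Derivation:
idom tree: n1←n0 n2←n0 n3←n1 n4←n3 n5←n4 n6←n4 n7←n1 n8←n1
Join-block Dom:
  n3: preds {n1,n5}: {n0,n1} ∩ {n0,n1,n3,n4,n5} = {n0,n1}; idom=n1
  n4: preds {n3,n6}: {n0,n1,n3} ∩ {n0,n1,n3,n4,n6} = {n0,n1,n3}; idom=n3
  n7: preds {n1,n5}: {n0,n1} ∩ {n0,n1,n3,n4,n5} = {n0,n1}; idom=n1
  n8: preds {n6,n7}: {n0,n1,n3,n4,n6} ∩ {n0,n1,n7} = {n0,n1}; idom=n1

idom(n8) = n1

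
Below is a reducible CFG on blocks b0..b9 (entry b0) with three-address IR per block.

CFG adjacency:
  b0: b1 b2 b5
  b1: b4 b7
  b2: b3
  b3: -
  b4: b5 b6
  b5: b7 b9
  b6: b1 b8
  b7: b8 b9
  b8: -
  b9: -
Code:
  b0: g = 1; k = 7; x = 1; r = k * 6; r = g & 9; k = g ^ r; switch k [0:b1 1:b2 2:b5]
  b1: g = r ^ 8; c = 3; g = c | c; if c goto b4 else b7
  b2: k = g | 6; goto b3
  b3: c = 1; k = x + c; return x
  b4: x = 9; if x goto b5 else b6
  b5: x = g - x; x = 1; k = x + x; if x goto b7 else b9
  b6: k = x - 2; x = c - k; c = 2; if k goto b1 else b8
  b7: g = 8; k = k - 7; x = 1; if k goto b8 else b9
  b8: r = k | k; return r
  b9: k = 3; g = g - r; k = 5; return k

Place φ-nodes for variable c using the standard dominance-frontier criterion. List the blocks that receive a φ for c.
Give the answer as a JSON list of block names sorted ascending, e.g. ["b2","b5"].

idom tree: b1←b0 b2←b0 b3←b2 b4←b1 b5←b0 b6←b4 b7←b0 b8←b0 b9←b0
Dom at joins:
  b1: preds {b0,b6}: {b0} ∩ {b0,b1,b4,b6} = {b0}; idom=b0
  b5: preds {b0,b4}: {b0} ∩ {b0,b1,b4} = {b0}; idom=b0
  b7: preds {b1,b5}: {b0,b1} ∩ {b0,b5} = {b0}; idom=b0
  b8: preds {b6,b7}: {b0,b1,b4,b6} ∩ {b0,b7} = {b0}; idom=b0
  b9: preds {b5,b7}: {b0,b5} ∩ {b0,b7} = {b0}; idom=b0

DF walk-up:
  join b1 pred b0: · stop@b0
  join b1 pred b6: b6→b4→b1 stop@b0
  join b5 pred b0: · stop@b0
  join b5 pred b4: b4→b1 stop@b0
  join b7 pred b1: b1 stop@b0
  join b7 pred b5: b5 stop@b0
  join b8 pred b6: b6→b4→b1 stop@b0
  join b8 pred b7: b7 stop@b0
  join b9 pred b5: b5 stop@b0
  join b9 pred b7: b7 stop@b0
  b0: DF=∅
  b1: DF={b1,b5,b7,b8}
  b2: DF=∅
  b3: DF=∅
  b4: DF={b1,b5,b8}
  b5: DF={b7,b9}
  b6: DF={b1,b8}
  b7: DF={b8,b9}
  b8: DF=∅
  b9: DF=∅

φ for c: defs {b1,b3,b6}
  DF⁺ = {b1,b5,b7,b8,b9}

Answer: ["b1", "b5", "b7", "b8", "b9"]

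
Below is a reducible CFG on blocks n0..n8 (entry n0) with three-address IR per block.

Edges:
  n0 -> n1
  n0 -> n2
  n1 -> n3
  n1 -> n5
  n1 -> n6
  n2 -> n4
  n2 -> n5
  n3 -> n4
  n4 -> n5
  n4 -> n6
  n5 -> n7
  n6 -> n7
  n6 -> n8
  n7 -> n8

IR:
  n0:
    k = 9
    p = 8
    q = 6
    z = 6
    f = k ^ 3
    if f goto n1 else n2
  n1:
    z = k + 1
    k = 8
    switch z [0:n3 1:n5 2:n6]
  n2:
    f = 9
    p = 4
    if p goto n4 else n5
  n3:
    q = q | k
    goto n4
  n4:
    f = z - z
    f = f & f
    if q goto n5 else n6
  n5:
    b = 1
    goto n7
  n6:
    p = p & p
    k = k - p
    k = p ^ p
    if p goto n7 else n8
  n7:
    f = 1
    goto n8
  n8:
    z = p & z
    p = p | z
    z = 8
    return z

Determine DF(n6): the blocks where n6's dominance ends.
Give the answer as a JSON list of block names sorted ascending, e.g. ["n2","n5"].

idom tree: n1←n0 n2←n0 n3←n1 n4←n0 n5←n0 n6←n0 n7←n0 n8←n0
Dom∩ at merges:
  n4: preds {n2,n3}: {n0,n2} ∩ {n0,n1,n3} = {n0}; idom=n0
  n5: preds {n1,n2,n4}: {n0,n1} ∩ {n0,n2} ∩ {n0,n4} = {n0}; idom=n0
  n6: preds {n1,n4}: {n0,n1} ∩ {n0,n4} = {n0}; idom=n0
  n7: preds {n5,n6}: {n0,n5} ∩ {n0,n6} = {n0}; idom=n0
  n8: preds {n6,n7}: {n0,n6} ∩ {n0,n7} = {n0}; idom=n0

Frontier:
  join n4 pred n2: n2 stop@n0
  join n4 pred n3: n3→n1 stop@n0
  join n5 pred n1: n1 stop@n0
  join n5 pred n2: n2 stop@n0
  join n5 pred n4: n4 stop@n0
  join n6 pred n1: n1 stop@n0
  join n6 pred n4: n4 stop@n0
  join n7 pred n5: n5 stop@n0
  join n7 pred n6: n6 stop@n0
  join n8 pred n6: n6 stop@n0
  join n8 pred n7: n7 stop@n0
  n0 → ∅
  n1 → {n4,n5,n6}
  n2 → {n4,n5}
  n3 → {n4}
  n4 → {n5,n6}
  n5 → {n7}
  n6 → {n7,n8}
  n7 → {n8}
  n8 → ∅

DF(n6) = ["n7", "n8"]

Answer: ["n7", "n8"]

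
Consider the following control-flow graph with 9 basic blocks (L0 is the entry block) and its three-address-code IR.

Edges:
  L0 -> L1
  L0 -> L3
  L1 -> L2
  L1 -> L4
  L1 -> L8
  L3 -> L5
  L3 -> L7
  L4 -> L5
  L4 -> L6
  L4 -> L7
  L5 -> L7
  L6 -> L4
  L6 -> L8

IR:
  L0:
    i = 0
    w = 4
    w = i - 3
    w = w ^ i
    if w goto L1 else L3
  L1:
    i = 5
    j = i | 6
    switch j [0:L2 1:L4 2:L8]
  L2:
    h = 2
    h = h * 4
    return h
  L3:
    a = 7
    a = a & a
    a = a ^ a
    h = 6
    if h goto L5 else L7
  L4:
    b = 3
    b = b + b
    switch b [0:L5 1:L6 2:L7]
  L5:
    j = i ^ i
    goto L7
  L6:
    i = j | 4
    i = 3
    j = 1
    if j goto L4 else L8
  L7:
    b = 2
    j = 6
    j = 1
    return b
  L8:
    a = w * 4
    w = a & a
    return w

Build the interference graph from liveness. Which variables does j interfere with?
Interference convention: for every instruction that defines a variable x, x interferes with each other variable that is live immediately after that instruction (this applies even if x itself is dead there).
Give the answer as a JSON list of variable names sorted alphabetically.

Answer: ["b", "i", "w"]

Derivation:
Block summaries:
  L0 def {i,w} use ∅
  L1 def {i,j} use ∅
  L2 def {h} use ∅
  L3 def {a,h} use ∅
  L4 def {b} use ∅
  L5 def {j} use {i}
  L6 def {i,j} use {j}
  L7 def {b,j} use ∅
  L8 def {a,w} use {w}

Liveness:
  L0 li=∅ lo={i,w}
  L1 li={w} lo={i,j,w}
  L2 li=∅ lo=∅
  L3 li={i} lo={i}
  L4 li={i,j,w} lo={i,j,w}
  L5 li={i} lo=∅
  L6 li={j,w} lo={i,j,w}
  L7 li=∅ lo=∅
  L8 li={w} lo=∅

Conflict graph:
  a — {i}
  b — {i,j,w}
  h — {i}
  i — {a,b,h,j,w}
  j — {b,i,w}
  w — {b,i,j}

N(j) = ["b", "i", "w"]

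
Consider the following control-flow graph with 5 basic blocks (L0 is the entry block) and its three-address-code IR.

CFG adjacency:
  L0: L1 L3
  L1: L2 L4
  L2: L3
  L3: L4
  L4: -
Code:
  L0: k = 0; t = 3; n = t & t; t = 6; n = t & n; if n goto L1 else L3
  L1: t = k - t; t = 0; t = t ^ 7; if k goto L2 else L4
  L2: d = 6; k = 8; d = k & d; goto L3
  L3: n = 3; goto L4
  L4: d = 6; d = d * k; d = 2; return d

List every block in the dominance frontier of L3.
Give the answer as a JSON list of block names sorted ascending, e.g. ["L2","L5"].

Answer: ["L4"]

Analysis:
idom tree: L1←L0 L2←L1 L3←L0 L4←L0
Dom∩ at merges:
  L3: preds {L0,L2}: {L0} ∩ {L0,L1,L2} = {L0}; idom=L0
  L4: preds {L1,L3}: {L0,L1} ∩ {L0,L3} = {L0}; idom=L0

DF walk-up:
  L3←L0: walk · to L0
  L3←L2: walk L2→L1 to L0
  L4←L1: walk L1 to L0
  L4←L3: walk L3 to L0
  DF(L0)=∅
  DF(L1)={L3,L4}
  DF(L2)={L3}
  DF(L3)={L4}
  DF(L4)=∅

DF(L3) = ["L4"]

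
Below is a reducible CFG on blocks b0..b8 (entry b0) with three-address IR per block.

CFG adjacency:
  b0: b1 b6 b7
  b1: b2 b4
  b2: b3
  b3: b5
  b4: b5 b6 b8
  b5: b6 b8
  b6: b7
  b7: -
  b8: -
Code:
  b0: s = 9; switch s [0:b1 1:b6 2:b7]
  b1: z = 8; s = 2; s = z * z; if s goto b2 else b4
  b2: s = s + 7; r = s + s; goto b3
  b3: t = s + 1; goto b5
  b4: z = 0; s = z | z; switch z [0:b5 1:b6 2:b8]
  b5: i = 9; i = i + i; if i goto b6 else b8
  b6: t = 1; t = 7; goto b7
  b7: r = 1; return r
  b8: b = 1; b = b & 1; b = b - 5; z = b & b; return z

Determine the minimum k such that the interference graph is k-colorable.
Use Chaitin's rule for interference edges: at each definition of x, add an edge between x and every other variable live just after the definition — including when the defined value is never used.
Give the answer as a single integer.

Per-block:
  b0: {s} / ∅
  b1: {s,z} / ∅
  b2: {r,s} / {s}
  b3: {t} / {s}
  b4: {s,z} / ∅
  b5: {i} / ∅
  b6: {t} / ∅
  b7: {r} / ∅
  b8: {b,z} / ∅

Backward fixpoint:
  b0 li=∅ lo=∅
  b1 li=∅ lo={s}
  b2 li={s} lo={s}
  b3 li={s} lo=∅
  b4 li=∅ lo=∅
  b5 li=∅ lo=∅
  b6 li=∅ lo=∅
  b7 li=∅ lo=∅
  b8 li=∅ lo=∅

Interference:
  b — ∅
  i — ∅
  r — {s}
  s — {r,z}
  t — ∅
  z — {s}

Chromatic number:
  lower bound: {r,s} mutually conflict ⇒ χ ≥ 2
  assign b→c0 i→c0 r→c1 s→c0 t→c0 z→c1 — no edge inside a register ⇒ χ ≤ 2
  χ = 2

Answer: 2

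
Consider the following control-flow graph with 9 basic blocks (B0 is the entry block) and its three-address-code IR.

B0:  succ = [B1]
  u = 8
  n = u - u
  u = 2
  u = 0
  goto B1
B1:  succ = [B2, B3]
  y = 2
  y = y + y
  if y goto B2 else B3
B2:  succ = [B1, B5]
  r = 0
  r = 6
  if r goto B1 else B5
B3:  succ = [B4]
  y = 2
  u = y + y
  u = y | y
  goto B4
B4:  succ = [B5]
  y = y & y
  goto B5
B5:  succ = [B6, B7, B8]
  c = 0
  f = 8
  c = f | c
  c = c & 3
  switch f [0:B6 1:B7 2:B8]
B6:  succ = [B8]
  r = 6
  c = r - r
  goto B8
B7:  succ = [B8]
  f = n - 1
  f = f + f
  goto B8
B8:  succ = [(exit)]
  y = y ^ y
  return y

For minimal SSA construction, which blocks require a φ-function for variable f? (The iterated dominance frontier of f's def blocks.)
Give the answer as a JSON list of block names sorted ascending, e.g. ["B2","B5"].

Answer: ["B8"]

Analysis:
idom tree: B1←B0 B2←B1 B3←B1 B4←B3 B5←B1 B6←B5 B7←B5 B8←B5
Join-block Dom:
  B1: preds {B0,B2}: {B0} ∩ {B0,B1,B2} = {B0}; idom=B0
  B5: preds {B2,B4}: {B0,B1,B2} ∩ {B0,B1,B3,B4} = {B0,B1}; idom=B1
  B8: preds {B5,B6,B7}: {B0,B1,B5} ∩ {B0,B1,B5,B6} ∩ {B0,B1,B5,B7} = {B0,B1,B5}; idom=B5

DF walk-up:
  B1←B0: walk · to B0
  B1←B2: walk B2→B1 to B0
  B5←B2: walk B2 to B1
  B5←B4: walk B4→B3 to B1
  B8←B5: walk · to B5
  B8←B6: walk B6 to B5
  B8←B7: walk B7 to B5
  B0 → ∅
  B1 → {B1}
  B2 → {B1,B5}
  B3 → {B5}
  B4 → {B5}
  B5 → ∅
  B6 → {B8}
  B7 → {B8}
  B8 → ∅

φ for f: defs {B5,B7}
  DF⁺ = {B8}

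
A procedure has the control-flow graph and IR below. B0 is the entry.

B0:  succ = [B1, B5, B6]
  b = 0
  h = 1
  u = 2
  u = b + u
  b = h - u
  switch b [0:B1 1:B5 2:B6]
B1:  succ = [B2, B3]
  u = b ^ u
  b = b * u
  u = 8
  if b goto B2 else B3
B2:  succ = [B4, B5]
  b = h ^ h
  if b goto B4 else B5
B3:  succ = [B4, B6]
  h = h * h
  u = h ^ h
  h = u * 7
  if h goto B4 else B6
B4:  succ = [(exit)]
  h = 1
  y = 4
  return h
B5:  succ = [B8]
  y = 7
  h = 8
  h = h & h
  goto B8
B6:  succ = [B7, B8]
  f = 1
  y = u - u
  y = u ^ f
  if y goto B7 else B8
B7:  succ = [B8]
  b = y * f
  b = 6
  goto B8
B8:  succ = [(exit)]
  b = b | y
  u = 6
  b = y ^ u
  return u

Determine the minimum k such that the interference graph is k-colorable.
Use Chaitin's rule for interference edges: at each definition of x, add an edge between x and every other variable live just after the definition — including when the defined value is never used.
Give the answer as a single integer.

Block summaries:
  B0: def={b,h,u} ue=∅
  B1: def={b,u} ue={b,u}
  B2: def={b} ue={h}
  B3: def={h,u} ue={h}
  B4: def={h,y} ue=∅
  B5: def={h,y} ue=∅
  B6: def={f,y} ue={u}
  B7: def={b} ue={f,y}
  B8: def={b,u} ue={b,y}

Liveness:
  B0: in=∅ out={b,h,u}
  B1: in={b,h,u} out={b,h}
  B2: in={h} out={b}
  B3: in={b,h} out={b,u}
  B4: in=∅ out=∅
  B5: in={b} out={b,y}
  B6: in={b,u} out={b,f,y}
  B7: in={f,y} out={b,y}
  B8: in={b,y} out=∅

Interference:
  b↔{f,h,u,y}
  f↔{b,u,y}
  h↔{b,u,y}
  u↔{b,f,h,y}
  y↔{b,f,h,u}

Registers:
  lower bound: {b,f,u,y} mutually conflict ⇒ χ ≥ 4
  4-colouring: c0={b}  c1={u}  c2={y}  c3={f,h}
  χ = 4

Answer: 4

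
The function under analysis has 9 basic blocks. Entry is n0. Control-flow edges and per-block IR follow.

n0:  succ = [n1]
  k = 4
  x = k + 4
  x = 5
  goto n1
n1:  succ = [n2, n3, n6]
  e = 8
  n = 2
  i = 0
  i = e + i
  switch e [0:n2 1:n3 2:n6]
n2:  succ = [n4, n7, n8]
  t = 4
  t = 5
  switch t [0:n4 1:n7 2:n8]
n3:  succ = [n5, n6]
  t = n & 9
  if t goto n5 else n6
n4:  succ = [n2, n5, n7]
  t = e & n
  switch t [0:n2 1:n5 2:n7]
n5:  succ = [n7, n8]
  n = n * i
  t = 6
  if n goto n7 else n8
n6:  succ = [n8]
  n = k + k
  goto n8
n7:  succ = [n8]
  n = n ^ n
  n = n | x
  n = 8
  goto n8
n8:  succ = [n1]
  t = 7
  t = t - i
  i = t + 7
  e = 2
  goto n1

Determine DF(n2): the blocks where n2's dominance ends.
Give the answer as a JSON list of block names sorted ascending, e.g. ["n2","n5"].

Answer: ["n2", "n5", "n7", "n8"]

Working:
idom tree: n1←n0 n2←n1 n3←n1 n4←n2 n5←n1 n6←n1 n7←n1 n8←n1
Dom∩ at merges:
  n1: preds {n0,n8}: {n0} ∩ {n0,n1,n8} = {n0}; idom=n0
  n2: preds {n1,n4}: {n0,n1} ∩ {n0,n1,n2,n4} = {n0,n1}; idom=n1
  n5: preds {n3,n4}: {n0,n1,n3} ∩ {n0,n1,n2,n4} = {n0,n1}; idom=n1
  n6: preds {n1,n3}: {n0,n1} ∩ {n0,n1,n3} = {n0,n1}; idom=n1
  n7: preds {n2,n4,n5}: {n0,n1,n2} ∩ {n0,n1,n2,n4} ∩ {n0,n1,n5} = {n0,n1}; idom=n1
  n8: preds {n2,n5,n6,n7}: {n0,n1,n2} ∩ {n0,n1,n5} ∩ {n0,n1,n6} ∩ {n0,n1,n7} = {n0,n1}; idom=n1

DF derivation:
  n1←n0: walk · to n0
  n1←n8: walk n8→n1 to n0
  n2←n1: walk · to n1
  n2←n4: walk n4→n2 to n1
  n5←n3: walk n3 to n1
  n5←n4: walk n4→n2 to n1
  n6←n1: walk · to n1
  n6←n3: walk n3 to n1
  n7←n2: walk n2 to n1
  n7←n4: walk n4→n2 to n1
  n7←n5: walk n5 to n1
  n8←n2: walk n2 to n1
  n8←n5: walk n5 to n1
  n8←n6: walk n6 to n1
  n8←n7: walk n7 to n1
  DF(n0)=∅
  DF(n1)={n1}
  DF(n2)={n2,n5,n7,n8}
  DF(n3)={n5,n6}
  DF(n4)={n2,n5,n7}
  DF(n5)={n7,n8}
  DF(n6)={n8}
  DF(n7)={n8}
  DF(n8)={n1}

DF(n2) = ["n2", "n5", "n7", "n8"]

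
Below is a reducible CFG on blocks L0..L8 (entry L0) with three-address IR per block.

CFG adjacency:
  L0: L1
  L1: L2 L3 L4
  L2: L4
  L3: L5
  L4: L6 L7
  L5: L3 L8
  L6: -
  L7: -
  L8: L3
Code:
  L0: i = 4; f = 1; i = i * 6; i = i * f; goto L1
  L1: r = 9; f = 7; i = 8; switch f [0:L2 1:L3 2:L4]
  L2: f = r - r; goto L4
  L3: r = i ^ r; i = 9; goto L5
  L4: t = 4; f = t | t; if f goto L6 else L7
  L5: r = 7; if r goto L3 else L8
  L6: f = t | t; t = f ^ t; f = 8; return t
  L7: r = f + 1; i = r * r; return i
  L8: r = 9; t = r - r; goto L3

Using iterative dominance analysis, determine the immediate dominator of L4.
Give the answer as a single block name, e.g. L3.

Answer: L1

Working:
idom tree: L1←L0 L2←L1 L3←L1 L4←L1 L5←L3 L6←L4 L7←L4 L8←L5
Dom∩ at merges:
  L3: preds {L1,L5,L8}: {L0,L1} ∩ {L0,L1,L3,L5} ∩ {L0,L1,L3,L5,L8} = {L0,L1}; idom=L1
  L4: preds {L1,L2}: {L0,L1} ∩ {L0,L1,L2} = {L0,L1}; idom=L1

idom(L4) = L1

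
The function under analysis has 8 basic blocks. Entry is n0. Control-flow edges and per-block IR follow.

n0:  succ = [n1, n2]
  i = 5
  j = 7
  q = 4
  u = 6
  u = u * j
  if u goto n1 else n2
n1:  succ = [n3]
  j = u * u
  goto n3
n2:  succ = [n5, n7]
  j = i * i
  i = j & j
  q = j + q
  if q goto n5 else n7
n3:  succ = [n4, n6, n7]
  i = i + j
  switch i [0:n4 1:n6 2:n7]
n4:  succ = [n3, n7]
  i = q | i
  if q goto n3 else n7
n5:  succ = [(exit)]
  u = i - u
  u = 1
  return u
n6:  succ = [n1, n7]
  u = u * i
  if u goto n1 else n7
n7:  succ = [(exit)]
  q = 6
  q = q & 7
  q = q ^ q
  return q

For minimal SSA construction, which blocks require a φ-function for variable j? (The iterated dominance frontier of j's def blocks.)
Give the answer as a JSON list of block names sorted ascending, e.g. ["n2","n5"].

idom tree: n1←n0 n2←n0 n3←n1 n4←n3 n5←n2 n6←n3 n7←n0
Dom at joins:
  n1: preds {n0,n6}: {n0} ∩ {n0,n1,n3,n6} = {n0}; idom=n0
  n3: preds {n1,n4}: {n0,n1} ∩ {n0,n1,n3,n4} = {n0,n1}; idom=n1
  n7: preds {n2,n3,n4,n6}: {n0,n2} ∩ {n0,n1,n3} ∩ {n0,n1,n3,n4} ∩ {n0,n1,n3,n6} = {n0}; idom=n0

Frontier:
  n1←n0: walk · to n0
  n1←n6: walk n6→n3→n1 to n0
  n3←n1: walk · to n1
  n3←n4: walk n4→n3 to n1
  n7←n2: walk n2 to n0
  n7←n3: walk n3→n1 to n0
  n7←n4: walk n4→n3→n1 to n0
  n7←n6: walk n6→n3→n1 to n0
  DF(n0)=∅
  DF(n1)={n1,n7}
  DF(n2)={n7}
  DF(n3)={n1,n3,n7}
  DF(n4)={n3,n7}
  DF(n5)=∅
  DF(n6)={n1,n7}
  DF(n7)=∅

φ for j: defs {n0,n1,n2}
  DF⁺ = {n1,n7}

Answer: ["n1", "n7"]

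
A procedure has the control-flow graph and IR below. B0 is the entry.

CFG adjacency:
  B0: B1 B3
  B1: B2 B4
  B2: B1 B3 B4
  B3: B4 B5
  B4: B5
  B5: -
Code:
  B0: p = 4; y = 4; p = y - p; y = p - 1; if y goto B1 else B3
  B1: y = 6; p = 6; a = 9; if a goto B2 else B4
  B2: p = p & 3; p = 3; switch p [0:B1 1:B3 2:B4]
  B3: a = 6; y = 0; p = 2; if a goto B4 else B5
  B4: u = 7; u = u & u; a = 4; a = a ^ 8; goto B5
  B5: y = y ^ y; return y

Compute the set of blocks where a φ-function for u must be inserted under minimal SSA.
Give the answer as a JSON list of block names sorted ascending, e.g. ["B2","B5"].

Answer: ["B5"]

Working:
idom tree: B1←B0 B2←B1 B3←B0 B4←B0 B5←B0
Dom∩ at merges:
  B1: preds {B0,B2}: {B0} ∩ {B0,B1,B2} = {B0}; idom=B0
  B3: preds {B0,B2}: {B0} ∩ {B0,B1,B2} = {B0}; idom=B0
  B4: preds {B1,B2,B3}: {B0,B1} ∩ {B0,B1,B2} ∩ {B0,B3} = {B0}; idom=B0
  B5: preds {B3,B4}: {B0,B3} ∩ {B0,B4} = {B0}; idom=B0

DF walk-up:
  B1←B0: walk · to B0
  B1←B2: walk B2→B1 to B0
  B3←B0: walk · to B0
  B3←B2: walk B2→B1 to B0
  B4←B1: walk B1 to B0
  B4←B2: walk B2→B1 to B0
  B4←B3: walk B3 to B0
  B5←B3: walk B3 to B0
  B5←B4: walk B4 to B0
  DF(B0)=∅
  DF(B1)={B1,B3,B4}
  DF(B2)={B1,B3,B4}
  DF(B3)={B4,B5}
  DF(B4)={B5}
  DF(B5)=∅

φ for u: defs {B4}
  DF⁺ = {B5}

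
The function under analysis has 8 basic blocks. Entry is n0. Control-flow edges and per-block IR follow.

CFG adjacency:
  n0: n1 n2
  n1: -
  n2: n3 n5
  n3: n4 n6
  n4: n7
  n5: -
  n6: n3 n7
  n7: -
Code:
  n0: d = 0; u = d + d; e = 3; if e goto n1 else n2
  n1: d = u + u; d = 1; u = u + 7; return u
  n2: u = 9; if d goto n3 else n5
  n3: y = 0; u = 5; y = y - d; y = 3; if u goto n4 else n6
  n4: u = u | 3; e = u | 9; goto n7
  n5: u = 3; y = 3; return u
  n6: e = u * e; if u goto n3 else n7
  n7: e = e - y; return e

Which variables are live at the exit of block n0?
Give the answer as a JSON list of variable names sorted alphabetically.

Per-block:
  n0: {d,e,u} / ∅
  n1: {d,u} / {u}
  n2: {u} / {d}
  n3: {u,y} / {d}
  n4: {e,u} / {u}
  n5: {u,y} / ∅
  n6: {e} / {e,u}
  n7: {e} / {e,y}

Live sets:
  n0: in=∅ out={d,e,u}
  n1: in={u} out=∅
  n2: in={d,e} out={d,e}
  n3: in={d,e} out={d,e,u,y}
  n4: in={u,y} out={e,y}
  n5: in=∅ out=∅
  n6: in={d,e,u,y} out={d,e,y}
  n7: in={e,y} out=∅

live-out(n0) = ["d", "e", "u"]

Answer: ["d", "e", "u"]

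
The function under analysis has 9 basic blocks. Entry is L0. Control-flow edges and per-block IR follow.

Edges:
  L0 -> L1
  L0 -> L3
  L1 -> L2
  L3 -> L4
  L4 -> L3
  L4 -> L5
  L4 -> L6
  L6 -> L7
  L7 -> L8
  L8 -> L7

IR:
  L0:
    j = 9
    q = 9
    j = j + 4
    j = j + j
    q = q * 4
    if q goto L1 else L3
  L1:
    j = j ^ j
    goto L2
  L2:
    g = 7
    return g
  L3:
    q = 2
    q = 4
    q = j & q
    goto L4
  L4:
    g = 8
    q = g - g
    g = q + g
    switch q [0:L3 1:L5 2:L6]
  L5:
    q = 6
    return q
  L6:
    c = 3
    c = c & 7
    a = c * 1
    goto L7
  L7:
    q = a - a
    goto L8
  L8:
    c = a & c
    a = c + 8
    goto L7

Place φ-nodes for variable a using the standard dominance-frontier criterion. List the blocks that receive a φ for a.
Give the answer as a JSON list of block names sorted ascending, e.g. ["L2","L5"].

Answer: ["L7"]

Derivation:
idom tree: L1←L0 L2←L1 L3←L0 L4←L3 L5←L4 L6←L4 L7←L6 L8←L7
Join-block Dom:
  L3: preds {L0,L4}: {L0} ∩ {L0,L3,L4} = {L0}; idom=L0
  L7: preds {L6,L8}: {L0,L3,L4,L6} ∩ {L0,L3,L4,L6,L7,L8} = {L0,L3,L4,L6}; idom=L6

Frontier:
  L3←L0: walk · to L0
  L3←L4: walk L4→L3 to L0
  L7←L6: walk · to L6
  L7←L8: walk L8→L7 to L6
  L0 → ∅
  L1 → ∅
  L2 → ∅
  L3 → {L3}
  L4 → {L3}
  L5 → ∅
  L6 → ∅
  L7 → {L7}
  L8 → {L7}

φ for a: defs {L6,L8}
  DF⁺ = {L7}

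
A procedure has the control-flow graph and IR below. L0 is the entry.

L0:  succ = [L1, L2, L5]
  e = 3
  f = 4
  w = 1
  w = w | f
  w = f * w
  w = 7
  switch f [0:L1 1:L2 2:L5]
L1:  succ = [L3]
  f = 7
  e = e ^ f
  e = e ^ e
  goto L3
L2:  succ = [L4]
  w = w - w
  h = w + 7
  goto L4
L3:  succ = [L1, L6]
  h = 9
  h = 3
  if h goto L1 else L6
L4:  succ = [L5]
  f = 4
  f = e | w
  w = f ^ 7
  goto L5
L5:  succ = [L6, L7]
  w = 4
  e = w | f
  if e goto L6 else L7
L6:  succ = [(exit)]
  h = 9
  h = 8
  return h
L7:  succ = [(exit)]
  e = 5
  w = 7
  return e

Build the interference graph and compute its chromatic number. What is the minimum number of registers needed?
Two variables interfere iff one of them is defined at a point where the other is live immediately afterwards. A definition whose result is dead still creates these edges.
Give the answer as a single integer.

Answer: 3

Working:
Per-block:
  L0 def {e,f,w} use ∅
  L1 def {e,f} use {e}
  L2 def {h,w} use {w}
  L3 def {h} use ∅
  L4 def {f,w} use {e,w}
  L5 def {e,w} use {f}
  L6 def {h} use ∅
  L7 def {e,w} use ∅

Liveness:
  L0: in=∅ out={e,f,w}
  L1: in={e} out={e}
  L2: in={e,w} out={e,w}
  L3: in={e} out={e}
  L4: in={e,w} out={f}
  L5: in={f} out=∅
  L6: in=∅ out=∅
  L7: in=∅ out=∅

Interference:
  e — {f,h,w}
  f — {e,w}
  h — {e,w}
  w — {e,f,h}

Registers:
  lower bound: {e,f,w} mutually conflict ⇒ χ ≥ 3
  3-colouring: c0={e}  c1={w}  c2={f,h}
  χ = 3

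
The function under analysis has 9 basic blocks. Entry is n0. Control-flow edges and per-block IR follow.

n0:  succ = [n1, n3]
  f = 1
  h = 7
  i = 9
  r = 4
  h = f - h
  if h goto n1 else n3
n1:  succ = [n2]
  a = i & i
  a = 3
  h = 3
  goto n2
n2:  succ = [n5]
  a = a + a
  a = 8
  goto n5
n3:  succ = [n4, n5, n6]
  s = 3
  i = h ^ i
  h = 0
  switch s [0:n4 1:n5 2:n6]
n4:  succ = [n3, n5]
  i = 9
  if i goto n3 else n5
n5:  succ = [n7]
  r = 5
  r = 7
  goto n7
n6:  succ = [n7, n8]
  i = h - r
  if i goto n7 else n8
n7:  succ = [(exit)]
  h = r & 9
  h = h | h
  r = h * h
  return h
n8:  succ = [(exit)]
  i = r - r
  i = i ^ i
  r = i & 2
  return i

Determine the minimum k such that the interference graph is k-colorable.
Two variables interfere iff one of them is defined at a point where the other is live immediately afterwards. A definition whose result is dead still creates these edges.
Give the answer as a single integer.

def/use:
  n0 def {f,h,i,r} use ∅
  n1 def {a,h} use {i}
  n2 def {a} use {a}
  n3 def {h,i,s} use {h,i}
  n4 def {i} use ∅
  n5 def {r} use ∅
  n6 def {i} use {h,r}
  n7 def {h,r} use {r}
  n8 def {i,r} use {r}

Backward fixpoint:
  n0 li=∅ lo={h,i,r}
  n1 li={i} lo={a}
  n2 li={a} lo=∅
  n3 li={h,i,r} lo={h,r}
  n4 li={h,r} lo={h,i,r}
  n5 li=∅ lo={r}
  n6 li={h,r} lo={r}
  n7 li={r} lo=∅
  n8 li={r} lo=∅

Interfere edges:
  a: {h}
  f: {h,i,r}
  h: {a,f,i,r,s}
  i: {f,h,r,s}
  r: {f,h,i,s}
  s: {h,i,r}

Registers:
  {f,h,i,r} pairwise interfere (4-clique) ⇒ χ ≥ 4
  4-colouring: r0={h}  r1={a,i}  r2={r}  r3={f,s}
  χ = 4

Answer: 4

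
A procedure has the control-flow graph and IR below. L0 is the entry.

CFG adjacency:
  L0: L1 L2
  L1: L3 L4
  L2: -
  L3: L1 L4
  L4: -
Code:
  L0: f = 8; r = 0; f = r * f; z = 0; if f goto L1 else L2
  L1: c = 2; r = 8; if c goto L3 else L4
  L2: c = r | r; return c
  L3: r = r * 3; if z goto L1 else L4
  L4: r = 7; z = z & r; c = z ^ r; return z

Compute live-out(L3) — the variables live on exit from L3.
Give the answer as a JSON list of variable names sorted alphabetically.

def/use:
  L0 def {f,r,z} use ∅
  L1 def {c,r} use ∅
  L2 def {c} use {r}
  L3 def {r} use {r,z}
  L4 def {c,r,z} use {z}

Live sets:
  L0 li=∅ lo={r,z}
  L1 li={z} lo={r,z}
  L2 li={r} lo=∅
  L3 li={r,z} lo={z}
  L4 li={z} lo=∅

live-out(L3) = ["z"]

Answer: ["z"]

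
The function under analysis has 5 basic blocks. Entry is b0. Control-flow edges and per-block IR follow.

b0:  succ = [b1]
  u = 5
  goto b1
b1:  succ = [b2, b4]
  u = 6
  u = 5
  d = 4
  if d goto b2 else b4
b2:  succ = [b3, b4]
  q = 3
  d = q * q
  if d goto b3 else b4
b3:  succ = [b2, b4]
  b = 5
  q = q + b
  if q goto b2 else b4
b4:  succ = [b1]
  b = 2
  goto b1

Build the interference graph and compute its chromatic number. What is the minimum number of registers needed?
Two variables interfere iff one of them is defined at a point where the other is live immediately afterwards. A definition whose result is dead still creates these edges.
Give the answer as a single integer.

Block summaries:
  b0 def {u} use ∅
  b1 def {d,u} use ∅
  b2 def {d,q} use ∅
  b3 def {b,q} use {q}
  b4 def {b} use ∅

Liveness:
  b0 li=∅ lo=∅
  b1 li=∅ lo=∅
  b2 li=∅ lo={q}
  b3 li={q} lo=∅
  b4 li=∅ lo=∅

Conflict graph:
  b: {q}
  d: {q}
  q: {b,d}
  u: ∅

Chromatic number:
  lower bound: {b,q} mutually conflict ⇒ χ ≥ 2
  assign b→R1 d→R1 q→R0 u→R0 — no edge inside a register ⇒ χ ≤ 2
  χ = 2

Answer: 2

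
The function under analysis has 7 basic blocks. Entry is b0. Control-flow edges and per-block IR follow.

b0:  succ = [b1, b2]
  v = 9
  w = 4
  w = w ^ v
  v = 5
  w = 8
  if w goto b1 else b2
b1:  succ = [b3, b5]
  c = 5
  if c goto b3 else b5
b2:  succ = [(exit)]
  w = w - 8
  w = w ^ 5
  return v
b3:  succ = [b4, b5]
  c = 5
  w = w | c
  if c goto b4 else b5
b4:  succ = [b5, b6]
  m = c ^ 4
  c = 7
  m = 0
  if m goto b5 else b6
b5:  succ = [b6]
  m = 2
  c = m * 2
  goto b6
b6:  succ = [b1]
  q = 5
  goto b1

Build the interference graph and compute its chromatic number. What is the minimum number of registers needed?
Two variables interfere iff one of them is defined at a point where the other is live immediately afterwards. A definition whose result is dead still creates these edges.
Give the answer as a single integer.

def/use:
  b0: def={v,w} ue=∅
  b1: def={c} ue=∅
  b2: def={w} ue={v,w}
  b3: def={c,w} ue={w}
  b4: def={c,m} ue={c}
  b5: def={c,m} ue=∅
  b6: def={q} ue=∅

Live sets:
  b0: in=∅ out={v,w}
  b1: in={w} out={w}
  b2: in={v,w} out=∅
  b3: in={w} out={c,w}
  b4: in={c,w} out={w}
  b5: in={w} out={w}
  b6: in={w} out={w}

Interference:
  c — {w}
  m — {w}
  q — {w}
  v — {w}
  w — {c,m,q,v}

Colouring:
  clique {c,w} ⇒ need ≥ 2
  assign c→c1 m→c1 q→c1 v→c1 w→c0 — no edge inside a register ⇒ χ ≤ 2
  χ = 2

Answer: 2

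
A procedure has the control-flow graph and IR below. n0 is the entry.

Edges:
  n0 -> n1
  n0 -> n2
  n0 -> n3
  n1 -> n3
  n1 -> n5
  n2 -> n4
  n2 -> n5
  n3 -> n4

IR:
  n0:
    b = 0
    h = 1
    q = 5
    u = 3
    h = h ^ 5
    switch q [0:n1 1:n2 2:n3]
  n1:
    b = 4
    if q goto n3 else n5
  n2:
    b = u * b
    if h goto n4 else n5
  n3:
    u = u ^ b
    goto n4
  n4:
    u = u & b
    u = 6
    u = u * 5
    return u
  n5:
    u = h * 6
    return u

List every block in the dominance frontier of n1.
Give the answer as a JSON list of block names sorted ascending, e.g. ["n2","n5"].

idom tree: n1←n0 n2←n0 n3←n0 n4←n0 n5←n0
Join-block Dom:
  n3: preds {n0,n1}: {n0} ∩ {n0,n1} = {n0}; idom=n0
  n4: preds {n2,n3}: {n0,n2} ∩ {n0,n3} = {n0}; idom=n0
  n5: preds {n1,n2}: {n0,n1} ∩ {n0,n2} = {n0}; idom=n0

Frontier:
  join n3 pred n0: · stop@n0
  join n3 pred n1: n1 stop@n0
  join n4 pred n2: n2 stop@n0
  join n4 pred n3: n3 stop@n0
  join n5 pred n1: n1 stop@n0
  join n5 pred n2: n2 stop@n0
  n0: DF=∅
  n1: DF={n3,n5}
  n2: DF={n4,n5}
  n3: DF={n4}
  n4: DF=∅
  n5: DF=∅

DF(n1) = ["n3", "n5"]

Answer: ["n3", "n5"]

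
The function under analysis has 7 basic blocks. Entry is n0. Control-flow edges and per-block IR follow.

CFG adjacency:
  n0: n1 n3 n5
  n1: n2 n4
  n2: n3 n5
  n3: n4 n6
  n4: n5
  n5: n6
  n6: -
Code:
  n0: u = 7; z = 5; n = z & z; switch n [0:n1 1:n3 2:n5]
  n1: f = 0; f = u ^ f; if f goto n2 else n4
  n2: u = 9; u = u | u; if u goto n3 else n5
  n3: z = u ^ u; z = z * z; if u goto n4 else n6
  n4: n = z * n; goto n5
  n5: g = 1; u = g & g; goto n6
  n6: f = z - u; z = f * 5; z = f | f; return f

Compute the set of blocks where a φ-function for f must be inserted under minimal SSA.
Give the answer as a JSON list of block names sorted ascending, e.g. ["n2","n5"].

Answer: ["n3", "n4", "n5", "n6"]

Analysis:
idom tree: n1←n0 n2←n1 n3←n0 n4←n0 n5←n0 n6←n0
Dom at joins:
  n3: preds {n0,n2}: {n0} ∩ {n0,n1,n2} = {n0}; idom=n0
  n4: preds {n1,n3}: {n0,n1} ∩ {n0,n3} = {n0}; idom=n0
  n5: preds {n0,n2,n4}: {n0} ∩ {n0,n1,n2} ∩ {n0,n4} = {n0}; idom=n0
  n6: preds {n3,n5}: {n0,n3} ∩ {n0,n5} = {n0}; idom=n0

Frontier:
  join n3 pred n0: · stop@n0
  join n3 pred n2: n2→n1 stop@n0
  join n4 pred n1: n1 stop@n0
  join n4 pred n3: n3 stop@n0
  join n5 pred n0: · stop@n0
  join n5 pred n2: n2→n1 stop@n0
  join n5 pred n4: n4 stop@n0
  join n6 pred n3: n3 stop@n0
  join n6 pred n5: n5 stop@n0
  n0: DF=∅
  n1: DF={n3,n4,n5}
  n2: DF={n3,n5}
  n3: DF={n4,n6}
  n4: DF={n5}
  n5: DF={n6}
  n6: DF=∅

φ for f: defs {n1,n6}
  DF⁺ = {n3,n4,n5,n6}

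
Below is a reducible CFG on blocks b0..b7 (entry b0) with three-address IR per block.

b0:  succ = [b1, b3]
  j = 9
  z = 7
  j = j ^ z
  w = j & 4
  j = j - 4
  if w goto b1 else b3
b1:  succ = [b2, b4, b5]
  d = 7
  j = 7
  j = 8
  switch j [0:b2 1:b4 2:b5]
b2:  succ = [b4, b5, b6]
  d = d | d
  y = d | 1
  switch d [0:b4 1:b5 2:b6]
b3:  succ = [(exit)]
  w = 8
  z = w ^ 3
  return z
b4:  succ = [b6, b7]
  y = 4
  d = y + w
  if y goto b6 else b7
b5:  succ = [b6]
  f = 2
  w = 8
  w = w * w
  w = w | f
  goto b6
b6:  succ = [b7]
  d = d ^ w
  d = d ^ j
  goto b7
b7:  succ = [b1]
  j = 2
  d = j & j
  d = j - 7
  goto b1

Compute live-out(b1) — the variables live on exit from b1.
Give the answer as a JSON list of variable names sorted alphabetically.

Per-block:
  b0: def={j,w,z} ue=∅
  b1: def={d,j} ue=∅
  b2: def={d,y} ue={d}
  b3: def={w,z} ue=∅
  b4: def={d,y} ue={w}
  b5: def={f,w} ue=∅
  b6: def={d} ue={d,j,w}
  b7: def={d,j} ue=∅

Liveness:
  b0: in=∅ out={w}
  b1: in={w} out={d,j,w}
  b2: in={d,j,w} out={d,j,w}
  b3: in=∅ out=∅
  b4: in={j,w} out={d,j,w}
  b5: in={d,j} out={d,j,w}
  b6: in={d,j,w} out={w}
  b7: in={w} out={w}

live-out(b1) = ["d", "j", "w"]

Answer: ["d", "j", "w"]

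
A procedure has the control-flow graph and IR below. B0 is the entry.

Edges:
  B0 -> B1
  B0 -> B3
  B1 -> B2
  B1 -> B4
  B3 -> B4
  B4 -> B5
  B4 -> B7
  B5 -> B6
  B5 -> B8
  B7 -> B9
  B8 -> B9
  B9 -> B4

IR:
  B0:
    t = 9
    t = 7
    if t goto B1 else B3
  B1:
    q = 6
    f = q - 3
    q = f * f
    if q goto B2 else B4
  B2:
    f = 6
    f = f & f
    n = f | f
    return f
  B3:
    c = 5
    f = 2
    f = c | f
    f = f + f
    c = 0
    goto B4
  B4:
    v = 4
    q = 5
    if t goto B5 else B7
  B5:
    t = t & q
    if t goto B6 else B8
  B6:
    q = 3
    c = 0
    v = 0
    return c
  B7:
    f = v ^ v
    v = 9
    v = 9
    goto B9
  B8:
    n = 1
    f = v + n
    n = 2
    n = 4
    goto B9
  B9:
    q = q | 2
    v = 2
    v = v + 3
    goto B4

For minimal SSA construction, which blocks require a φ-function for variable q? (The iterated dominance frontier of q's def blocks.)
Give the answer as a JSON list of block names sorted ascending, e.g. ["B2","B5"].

idom tree: B1←B0 B2←B1 B3←B0 B4←B0 B5←B4 B6←B5 B7←B4 B8←B5 B9←B4
Join-block Dom:
  B4: preds {B1,B3,B9}: {B0,B1} ∩ {B0,B3} ∩ {B0,B4,B9} = {B0}; idom=B0
  B9: preds {B7,B8}: {B0,B4,B7} ∩ {B0,B4,B5,B8} = {B0,B4}; idom=B4

DF derivation:
  join B4 pred B1: B1 stop@B0
  join B4 pred B3: B3 stop@B0
  join B4 pred B9: B9→B4 stop@B0
  join B9 pred B7: B7 stop@B4
  join B9 pred B8: B8→B5 stop@B4
  DF(B0)=∅
  DF(B1)={B4}
  DF(B2)=∅
  DF(B3)={B4}
  DF(B4)={B4}
  DF(B5)={B9}
  DF(B6)=∅
  DF(B7)={B9}
  DF(B8)={B9}
  DF(B9)={B4}

φ for q: defs {B1,B4,B6,B9}
  DF⁺ = {B4}

Answer: ["B4"]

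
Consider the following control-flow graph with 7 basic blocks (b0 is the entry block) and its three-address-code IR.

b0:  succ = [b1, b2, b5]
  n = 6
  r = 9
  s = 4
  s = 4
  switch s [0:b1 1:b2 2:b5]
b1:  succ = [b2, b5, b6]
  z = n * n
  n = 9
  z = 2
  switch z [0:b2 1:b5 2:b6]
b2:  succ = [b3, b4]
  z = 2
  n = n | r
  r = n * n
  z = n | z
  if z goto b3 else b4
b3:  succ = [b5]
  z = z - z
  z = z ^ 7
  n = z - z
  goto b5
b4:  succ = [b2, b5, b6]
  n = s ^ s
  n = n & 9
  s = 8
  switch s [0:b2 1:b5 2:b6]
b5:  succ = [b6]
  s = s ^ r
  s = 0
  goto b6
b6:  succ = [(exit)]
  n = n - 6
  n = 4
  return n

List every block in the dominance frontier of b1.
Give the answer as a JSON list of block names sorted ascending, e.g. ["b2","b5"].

idom tree: b1←b0 b2←b0 b3←b2 b4←b2 b5←b0 b6←b0
Dom∩ at merges:
  b2: preds {b0,b1,b4}: {b0} ∩ {b0,b1} ∩ {b0,b2,b4} = {b0}; idom=b0
  b5: preds {b0,b1,b3,b4}: {b0} ∩ {b0,b1} ∩ {b0,b2,b3} ∩ {b0,b2,b4} = {b0}; idom=b0
  b6: preds {b1,b4,b5}: {b0,b1} ∩ {b0,b2,b4} ∩ {b0,b5} = {b0}; idom=b0

Frontier:
  b2←b0: walk · to b0
  b2←b1: walk b1 to b0
  b2←b4: walk b4→b2 to b0
  b5←b0: walk · to b0
  b5←b1: walk b1 to b0
  b5←b3: walk b3→b2 to b0
  b5←b4: walk b4→b2 to b0
  b6←b1: walk b1 to b0
  b6←b4: walk b4→b2 to b0
  b6←b5: walk b5 to b0
  b0: DF=∅
  b1: DF={b2,b5,b6}
  b2: DF={b2,b5,b6}
  b3: DF={b5}
  b4: DF={b2,b5,b6}
  b5: DF={b6}
  b6: DF=∅

DF(b1) = ["b2", "b5", "b6"]

Answer: ["b2", "b5", "b6"]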